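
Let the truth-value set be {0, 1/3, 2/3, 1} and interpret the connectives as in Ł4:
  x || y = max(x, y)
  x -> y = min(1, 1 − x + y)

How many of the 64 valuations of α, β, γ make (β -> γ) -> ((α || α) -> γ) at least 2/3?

value 1: 50 assignments (counts)
value 2/3: 9 assignments (counts)
value 1/3: 4 assignments
value 0: 1 assignment
So 59 of the 64 assignments meet the threshold.

59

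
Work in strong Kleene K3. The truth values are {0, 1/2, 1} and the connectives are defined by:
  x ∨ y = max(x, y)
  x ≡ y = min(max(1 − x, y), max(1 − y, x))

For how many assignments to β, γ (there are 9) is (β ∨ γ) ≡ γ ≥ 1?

4

β = 0, γ = 0 ↦ 1  ≥
β = 0, γ = 1/2 ↦ 1/2  <
β = 0, γ = 1 ↦ 1  ≥
β = 1/2, γ = 0 ↦ 1/2  <
β = 1/2, γ = 1/2 ↦ 1/2  <
β = 1/2, γ = 1 ↦ 1  ≥
β = 1, γ = 0 ↦ 0  <
β = 1, γ = 1/2 ↦ 1/2  <
β = 1, γ = 1 ↦ 1  ≥
So 4 of the 9 assignments meet the threshold.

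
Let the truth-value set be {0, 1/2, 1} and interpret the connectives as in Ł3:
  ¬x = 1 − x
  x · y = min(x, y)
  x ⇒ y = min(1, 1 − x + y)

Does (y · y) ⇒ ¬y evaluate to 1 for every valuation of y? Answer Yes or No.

Counterexample: take y = 1.
y · y = 1 · 1 = 1
¬y = ¬1 = 0
(y · y) ⇒ ¬y = 1 ⇒ 0 = 0
This gives 0 ≠ 1.

No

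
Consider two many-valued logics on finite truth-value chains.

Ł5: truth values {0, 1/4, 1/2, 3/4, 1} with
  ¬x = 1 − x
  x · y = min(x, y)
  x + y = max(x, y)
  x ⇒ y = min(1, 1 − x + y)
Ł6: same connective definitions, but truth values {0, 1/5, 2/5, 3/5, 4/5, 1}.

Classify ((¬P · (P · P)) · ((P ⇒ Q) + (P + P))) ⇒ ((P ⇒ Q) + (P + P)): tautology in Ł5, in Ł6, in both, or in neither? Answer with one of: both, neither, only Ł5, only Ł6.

In Ł5: every assignment gives 1 — tautology.
In Ł6: every assignment gives 1 — tautology.

both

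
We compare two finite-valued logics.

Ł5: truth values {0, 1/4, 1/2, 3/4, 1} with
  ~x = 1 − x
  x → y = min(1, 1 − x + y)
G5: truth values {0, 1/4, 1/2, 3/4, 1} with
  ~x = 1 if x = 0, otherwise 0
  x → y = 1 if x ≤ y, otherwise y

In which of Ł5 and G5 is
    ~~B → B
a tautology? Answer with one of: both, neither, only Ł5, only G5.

In Ł5: every assignment gives 1 — tautology.
In G5: at B = 1/4 the value is 1/4 — not a tautology.

only Ł5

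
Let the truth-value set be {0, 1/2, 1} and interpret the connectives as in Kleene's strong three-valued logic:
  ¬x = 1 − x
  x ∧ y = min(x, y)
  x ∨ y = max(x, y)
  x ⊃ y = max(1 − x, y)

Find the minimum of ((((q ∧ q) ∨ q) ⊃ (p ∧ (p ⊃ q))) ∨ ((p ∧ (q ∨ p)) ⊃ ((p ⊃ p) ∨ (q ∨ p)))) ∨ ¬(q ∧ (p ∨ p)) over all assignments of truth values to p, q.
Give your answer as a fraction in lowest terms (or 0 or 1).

Take p = 1/2, q = 1/2:
q ∧ q = 1/2 ∧ 1/2 = 1/2
(q ∧ q) ∨ q = 1/2 ∨ 1/2 = 1/2
p ⊃ q = 1/2 ⊃ 1/2 = 1/2
p ∧ (p ⊃ q) = 1/2 ∧ 1/2 = 1/2
((q ∧ q) ∨ q) ⊃ (p ∧ (p ⊃ q)) = 1/2 ⊃ 1/2 = 1/2
q ∨ p = 1/2 ∨ 1/2 = 1/2
p ∧ (q ∨ p) = 1/2 ∧ 1/2 = 1/2
p ⊃ p = 1/2 ⊃ 1/2 = 1/2
q ∨ p = 1/2 ∨ 1/2 = 1/2
(p ⊃ p) ∨ (q ∨ p) = 1/2 ∨ 1/2 = 1/2
(p ∧ (q ∨ p)) ⊃ ((p ⊃ p) ∨ (q ∨ p)) = 1/2 ⊃ 1/2 = 1/2
(((q ∧ q) ∨ q) ⊃ (p ∧ (p ⊃ q))) ∨ ((p ∧ (q ∨ p)) ⊃ ((p ⊃ p) ∨ (q ∨ p))) = 1/2 ∨ 1/2 = 1/2
p ∨ p = 1/2 ∨ 1/2 = 1/2
q ∧ (p ∨ p) = 1/2 ∧ 1/2 = 1/2
¬(q ∧ (p ∨ p)) = ¬1/2 = 1/2
((((q ∧ q) ∨ q) ⊃ (p ∧ (p ⊃ q))) ∨ ((p ∧ (q ∨ p)) ⊃ ((p ⊃ p) ∨ (q ∨ p)))) ∨ ¬(q ∧ (p ∨ p)) = 1/2 ∨ 1/2 = 1/2
No assignment yields a value below 1/2, so this is the minimum.

1/2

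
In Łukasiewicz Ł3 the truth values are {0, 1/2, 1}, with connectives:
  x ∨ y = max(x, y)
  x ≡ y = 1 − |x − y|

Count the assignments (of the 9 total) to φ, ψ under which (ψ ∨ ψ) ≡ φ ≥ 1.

φ = 0, ψ = 0 ↦ 1  ≥
φ = 0, ψ = 1/2 ↦ 1/2  <
φ = 0, ψ = 1 ↦ 0  <
φ = 1/2, ψ = 0 ↦ 1/2  <
φ = 1/2, ψ = 1/2 ↦ 1  ≥
φ = 1/2, ψ = 1 ↦ 1/2  <
φ = 1, ψ = 0 ↦ 0  <
φ = 1, ψ = 1/2 ↦ 1/2  <
φ = 1, ψ = 1 ↦ 1  ≥
So 3 of the 9 assignments meet the threshold.

3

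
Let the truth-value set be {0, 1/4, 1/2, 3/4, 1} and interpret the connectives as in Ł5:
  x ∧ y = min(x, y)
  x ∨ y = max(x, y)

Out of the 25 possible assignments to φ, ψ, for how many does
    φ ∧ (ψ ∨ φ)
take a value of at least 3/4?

value 1: 5 assignments (counts)
value 3/4: 5 assignments (counts)
value 1/2: 5 assignments
value 1/4: 5 assignments
value 0: 5 assignments
So 10 of the 25 assignments meet the threshold.

10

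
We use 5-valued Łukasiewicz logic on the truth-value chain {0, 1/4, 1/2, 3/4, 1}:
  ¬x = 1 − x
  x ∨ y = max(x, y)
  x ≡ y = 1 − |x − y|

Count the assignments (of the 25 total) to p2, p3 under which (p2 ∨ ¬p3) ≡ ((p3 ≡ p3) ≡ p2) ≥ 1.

value 1: 15 assignments (counts)
value 3/4: 4 assignments
value 1/2: 3 assignments
value 1/4: 2 assignments
value 0: 1 assignment
So 15 of the 25 assignments meet the threshold.

15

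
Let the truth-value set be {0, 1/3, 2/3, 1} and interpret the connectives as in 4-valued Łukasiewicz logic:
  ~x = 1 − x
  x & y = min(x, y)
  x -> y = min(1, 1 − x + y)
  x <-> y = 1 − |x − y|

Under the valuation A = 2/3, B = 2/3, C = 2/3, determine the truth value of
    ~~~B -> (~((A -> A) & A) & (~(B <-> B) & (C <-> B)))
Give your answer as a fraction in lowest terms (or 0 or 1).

2/3

~B = ~2/3 = 1/3
~~B = ~1/3 = 2/3
~~~B = ~2/3 = 1/3
A -> A = 2/3 -> 2/3 = 1
(A -> A) & A = 1 & 2/3 = 2/3
~((A -> A) & A) = ~2/3 = 1/3
B <-> B = 2/3 <-> 2/3 = 1
~(B <-> B) = ~1 = 0
C <-> B = 2/3 <-> 2/3 = 1
~(B <-> B) & (C <-> B) = 0 & 1 = 0
~((A -> A) & A) & (~(B <-> B) & (C <-> B)) = 1/3 & 0 = 0
~~~B -> (~((A -> A) & A) & (~(B <-> B) & (C <-> B))) = 1/3 -> 0 = 2/3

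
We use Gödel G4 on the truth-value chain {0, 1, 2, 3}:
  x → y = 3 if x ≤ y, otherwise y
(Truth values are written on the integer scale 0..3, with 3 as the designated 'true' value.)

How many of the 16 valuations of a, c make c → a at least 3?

10

a = 0, c = 0 ↦ 3  ≥
a = 0, c = 1 ↦ 0  <
a = 0, c = 2 ↦ 0  <
a = 0, c = 3 ↦ 0  <
a = 1, c = 0 ↦ 3  ≥
a = 1, c = 1 ↦ 3  ≥
a = 1, c = 2 ↦ 1  <
a = 1, c = 3 ↦ 1  <
a = 2, c = 0 ↦ 3  ≥
a = 2, c = 1 ↦ 3  ≥
a = 2, c = 2 ↦ 3  ≥
a = 2, c = 3 ↦ 2  <
a = 3, c = 0 ↦ 3  ≥
a = 3, c = 1 ↦ 3  ≥
a = 3, c = 2 ↦ 3  ≥
a = 3, c = 3 ↦ 3  ≥
So 10 of the 16 assignments meet the threshold.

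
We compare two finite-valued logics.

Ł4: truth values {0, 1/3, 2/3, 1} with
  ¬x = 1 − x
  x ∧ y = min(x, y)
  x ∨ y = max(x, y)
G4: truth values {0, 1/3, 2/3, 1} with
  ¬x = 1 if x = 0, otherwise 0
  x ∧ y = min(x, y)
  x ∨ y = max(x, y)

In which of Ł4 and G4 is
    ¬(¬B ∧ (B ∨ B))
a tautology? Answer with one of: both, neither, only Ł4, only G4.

only G4

In Ł4: at B = 1/3 the value is 2/3 — not a tautology.
In G4: every assignment gives 1 — tautology.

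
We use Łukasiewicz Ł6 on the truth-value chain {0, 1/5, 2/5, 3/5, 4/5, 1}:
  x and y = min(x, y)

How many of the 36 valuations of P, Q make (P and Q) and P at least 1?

value 1: 1 assignment (counts)
value 4/5: 3 assignments
value 3/5: 5 assignments
value 2/5: 7 assignments
value 1/5: 9 assignments
value 0: 11 assignments
So 1 of the 36 assignments meets the threshold.

1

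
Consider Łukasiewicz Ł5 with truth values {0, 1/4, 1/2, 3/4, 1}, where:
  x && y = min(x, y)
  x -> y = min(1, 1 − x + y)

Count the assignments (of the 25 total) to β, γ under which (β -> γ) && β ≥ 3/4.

5

value 1: 1 assignment (counts)
value 3/4: 4 assignments (counts)
value 1/2: 7 assignments
value 1/4: 7 assignments
value 0: 6 assignments
So 5 of the 25 assignments meet the threshold.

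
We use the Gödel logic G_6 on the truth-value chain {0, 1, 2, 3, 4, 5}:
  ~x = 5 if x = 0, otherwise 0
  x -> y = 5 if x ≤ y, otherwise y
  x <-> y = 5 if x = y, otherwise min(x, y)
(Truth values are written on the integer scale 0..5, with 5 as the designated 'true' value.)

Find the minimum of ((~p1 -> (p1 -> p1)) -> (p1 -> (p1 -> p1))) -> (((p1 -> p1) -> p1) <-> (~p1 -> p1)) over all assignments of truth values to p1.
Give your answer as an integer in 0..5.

Take p1 = 1:
~p1 = ~1 = 0
p1 -> p1 = 1 -> 1 = 5
~p1 -> (p1 -> p1) = 0 -> 5 = 5
p1 -> p1 = 1 -> 1 = 5
p1 -> (p1 -> p1) = 1 -> 5 = 5
(~p1 -> (p1 -> p1)) -> (p1 -> (p1 -> p1)) = 5 -> 5 = 5
p1 -> p1 = 1 -> 1 = 5
(p1 -> p1) -> p1 = 5 -> 1 = 1
~p1 = ~1 = 0
~p1 -> p1 = 0 -> 1 = 5
((p1 -> p1) -> p1) <-> (~p1 -> p1) = 1 <-> 5 = 1
((~p1 -> (p1 -> p1)) -> (p1 -> (p1 -> p1))) -> (((p1 -> p1) -> p1) <-> (~p1 -> p1)) = 5 -> 1 = 1
No assignment yields a value below 1, so this is the minimum.

1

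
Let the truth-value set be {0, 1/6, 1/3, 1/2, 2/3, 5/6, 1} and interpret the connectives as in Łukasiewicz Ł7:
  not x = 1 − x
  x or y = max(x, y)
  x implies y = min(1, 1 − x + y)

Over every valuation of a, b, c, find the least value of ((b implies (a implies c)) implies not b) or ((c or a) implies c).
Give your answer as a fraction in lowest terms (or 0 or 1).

1/2

Take a = 1/2, b = 1/2, c = 0:
a implies c = 1/2 implies 0 = 1/2
b implies (a implies c) = 1/2 implies 1/2 = 1
not b = not 1/2 = 1/2
(b implies (a implies c)) implies not b = 1 implies 1/2 = 1/2
c or a = 0 or 1/2 = 1/2
(c or a) implies c = 1/2 implies 0 = 1/2
((b implies (a implies c)) implies not b) or ((c or a) implies c) = 1/2 or 1/2 = 1/2
No assignment yields a value below 1/2, so this is the minimum.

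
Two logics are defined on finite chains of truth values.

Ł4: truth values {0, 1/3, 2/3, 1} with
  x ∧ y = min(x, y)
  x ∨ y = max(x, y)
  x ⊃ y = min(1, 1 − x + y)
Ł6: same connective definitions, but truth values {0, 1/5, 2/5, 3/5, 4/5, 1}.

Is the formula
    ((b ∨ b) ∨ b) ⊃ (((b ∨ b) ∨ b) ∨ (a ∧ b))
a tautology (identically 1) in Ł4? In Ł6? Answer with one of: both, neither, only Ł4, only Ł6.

In Ł4: every assignment gives 1 — tautology.
In Ł6: every assignment gives 1 — tautology.

both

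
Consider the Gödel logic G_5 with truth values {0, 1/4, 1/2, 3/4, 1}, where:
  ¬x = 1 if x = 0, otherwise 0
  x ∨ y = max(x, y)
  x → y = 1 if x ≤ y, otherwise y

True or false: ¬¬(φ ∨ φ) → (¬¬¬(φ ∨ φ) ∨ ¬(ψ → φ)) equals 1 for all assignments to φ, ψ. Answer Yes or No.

No

Counterexample: take φ = 1/4, ψ = 0.
φ ∨ φ = 1/4 ∨ 1/4 = 1/4
¬(φ ∨ φ) = ¬1/4 = 0
¬¬(φ ∨ φ) = ¬0 = 1
φ ∨ φ = 1/4 ∨ 1/4 = 1/4
¬(φ ∨ φ) = ¬1/4 = 0
¬¬(φ ∨ φ) = ¬0 = 1
¬¬¬(φ ∨ φ) = ¬1 = 0
ψ → φ = 0 → 1/4 = 1
¬(ψ → φ) = ¬1 = 0
¬¬¬(φ ∨ φ) ∨ ¬(ψ → φ) = 0 ∨ 0 = 0
¬¬(φ ∨ φ) → (¬¬¬(φ ∨ φ) ∨ ¬(ψ → φ)) = 1 → 0 = 0
This gives 0 ≠ 1.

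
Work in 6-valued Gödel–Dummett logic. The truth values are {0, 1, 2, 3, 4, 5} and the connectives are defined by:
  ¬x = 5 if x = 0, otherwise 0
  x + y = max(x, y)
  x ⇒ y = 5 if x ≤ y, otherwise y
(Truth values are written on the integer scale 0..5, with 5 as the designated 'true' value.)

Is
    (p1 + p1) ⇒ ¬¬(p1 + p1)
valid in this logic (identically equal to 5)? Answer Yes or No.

Yes

p1 = 0 ↦ 5
p1 = 1 ↦ 5
p1 = 2 ↦ 5
p1 = 3 ↦ 5
p1 = 4 ↦ 5
p1 = 5 ↦ 5
Every assignment gives a value ≥ 5.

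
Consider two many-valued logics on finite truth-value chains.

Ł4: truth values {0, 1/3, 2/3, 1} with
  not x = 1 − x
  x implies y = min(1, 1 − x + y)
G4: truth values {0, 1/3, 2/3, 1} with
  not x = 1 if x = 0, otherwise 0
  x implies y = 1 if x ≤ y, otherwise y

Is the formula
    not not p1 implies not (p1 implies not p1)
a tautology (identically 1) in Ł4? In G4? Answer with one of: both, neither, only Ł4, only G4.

In Ł4: at p1 = 1/3 the value is 2/3 — not a tautology.
In G4: every assignment gives 1 — tautology.

only G4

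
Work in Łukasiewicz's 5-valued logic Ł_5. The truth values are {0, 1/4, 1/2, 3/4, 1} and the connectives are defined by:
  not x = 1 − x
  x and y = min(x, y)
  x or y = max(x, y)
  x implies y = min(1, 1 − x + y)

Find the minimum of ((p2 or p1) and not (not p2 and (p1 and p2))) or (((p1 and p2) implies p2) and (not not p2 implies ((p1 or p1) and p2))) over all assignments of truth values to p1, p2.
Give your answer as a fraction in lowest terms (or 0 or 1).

Take p1 = 0, p2 = 1/2:
p2 or p1 = 1/2 or 0 = 1/2
not p2 = not 1/2 = 1/2
p1 and p2 = 0 and 1/2 = 0
not p2 and (p1 and p2) = 1/2 and 0 = 0
not (not p2 and (p1 and p2)) = not 0 = 1
(p2 or p1) and not (not p2 and (p1 and p2)) = 1/2 and 1 = 1/2
p1 and p2 = 0 and 1/2 = 0
(p1 and p2) implies p2 = 0 implies 1/2 = 1
not p2 = not 1/2 = 1/2
not not p2 = not 1/2 = 1/2
p1 or p1 = 0 or 0 = 0
(p1 or p1) and p2 = 0 and 1/2 = 0
not not p2 implies ((p1 or p1) and p2) = 1/2 implies 0 = 1/2
((p1 and p2) implies p2) and (not not p2 implies ((p1 or p1) and p2)) = 1 and 1/2 = 1/2
((p2 or p1) and not (not p2 and (p1 and p2))) or (((p1 and p2) implies p2) and (not not p2 implies ((p1 or p1) and p2))) = 1/2 or 1/2 = 1/2
No assignment yields a value below 1/2, so this is the minimum.

1/2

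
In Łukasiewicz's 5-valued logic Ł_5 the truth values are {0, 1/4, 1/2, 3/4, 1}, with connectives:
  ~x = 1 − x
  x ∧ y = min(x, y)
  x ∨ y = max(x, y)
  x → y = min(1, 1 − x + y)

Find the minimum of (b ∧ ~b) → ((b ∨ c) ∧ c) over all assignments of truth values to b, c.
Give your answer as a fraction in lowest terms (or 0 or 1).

Take b = 1/2, c = 0:
~b = ~1/2 = 1/2
b ∧ ~b = 1/2 ∧ 1/2 = 1/2
b ∨ c = 1/2 ∨ 0 = 1/2
(b ∨ c) ∧ c = 1/2 ∧ 0 = 0
(b ∧ ~b) → ((b ∨ c) ∧ c) = 1/2 → 0 = 1/2
No assignment yields a value below 1/2, so this is the minimum.

1/2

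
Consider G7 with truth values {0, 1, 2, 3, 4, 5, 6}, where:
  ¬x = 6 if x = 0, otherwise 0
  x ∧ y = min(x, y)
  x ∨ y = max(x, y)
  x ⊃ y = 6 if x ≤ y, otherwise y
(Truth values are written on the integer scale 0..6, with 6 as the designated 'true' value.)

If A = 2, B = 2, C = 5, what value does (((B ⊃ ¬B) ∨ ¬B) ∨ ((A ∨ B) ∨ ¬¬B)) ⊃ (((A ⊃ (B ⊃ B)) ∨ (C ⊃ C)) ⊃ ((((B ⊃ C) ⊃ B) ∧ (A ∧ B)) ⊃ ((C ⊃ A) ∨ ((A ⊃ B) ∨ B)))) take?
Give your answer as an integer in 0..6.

6

¬B = ¬2 = 0
B ⊃ ¬B = 2 ⊃ 0 = 0
¬B = ¬2 = 0
(B ⊃ ¬B) ∨ ¬B = 0 ∨ 0 = 0
A ∨ B = 2 ∨ 2 = 2
¬B = ¬2 = 0
¬¬B = ¬0 = 6
(A ∨ B) ∨ ¬¬B = 2 ∨ 6 = 6
((B ⊃ ¬B) ∨ ¬B) ∨ ((A ∨ B) ∨ ¬¬B) = 0 ∨ 6 = 6
B ⊃ B = 2 ⊃ 2 = 6
A ⊃ (B ⊃ B) = 2 ⊃ 6 = 6
C ⊃ C = 5 ⊃ 5 = 6
(A ⊃ (B ⊃ B)) ∨ (C ⊃ C) = 6 ∨ 6 = 6
B ⊃ C = 2 ⊃ 5 = 6
(B ⊃ C) ⊃ B = 6 ⊃ 2 = 2
A ∧ B = 2 ∧ 2 = 2
((B ⊃ C) ⊃ B) ∧ (A ∧ B) = 2 ∧ 2 = 2
C ⊃ A = 5 ⊃ 2 = 2
A ⊃ B = 2 ⊃ 2 = 6
(A ⊃ B) ∨ B = 6 ∨ 2 = 6
(C ⊃ A) ∨ ((A ⊃ B) ∨ B) = 2 ∨ 6 = 6
(((B ⊃ C) ⊃ B) ∧ (A ∧ B)) ⊃ ((C ⊃ A) ∨ ((A ⊃ B) ∨ B)) = 2 ⊃ 6 = 6
((A ⊃ (B ⊃ B)) ∨ (C ⊃ C)) ⊃ ((((B ⊃ C) ⊃ B) ∧ (A ∧ B)) ⊃ ((C ⊃ A) ∨ ((A ⊃ B) ∨ B))) = 6 ⊃ 6 = 6
(((B ⊃ ¬B) ∨ ¬B) ∨ ((A ∨ B) ∨ ¬¬B)) ⊃ (((A ⊃ (B ⊃ B)) ∨ (C ⊃ C)) ⊃ ((((B ⊃ C) ⊃ B) ∧ (A ∧ B)) ⊃ ((C ⊃ A) ∨ ((A ⊃ B) ∨ B)))) = 6 ⊃ 6 = 6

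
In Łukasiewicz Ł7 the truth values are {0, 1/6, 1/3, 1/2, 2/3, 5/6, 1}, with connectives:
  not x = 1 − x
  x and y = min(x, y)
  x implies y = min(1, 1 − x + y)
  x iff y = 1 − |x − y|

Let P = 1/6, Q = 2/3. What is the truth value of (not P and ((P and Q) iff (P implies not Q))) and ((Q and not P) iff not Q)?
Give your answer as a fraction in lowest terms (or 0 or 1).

not P = not 1/6 = 5/6
P and Q = 1/6 and 2/3 = 1/6
not Q = not 2/3 = 1/3
P implies not Q = 1/6 implies 1/3 = 1
(P and Q) iff (P implies not Q) = 1/6 iff 1 = 1/6
not P and ((P and Q) iff (P implies not Q)) = 5/6 and 1/6 = 1/6
not P = not 1/6 = 5/6
Q and not P = 2/3 and 5/6 = 2/3
not Q = not 2/3 = 1/3
(Q and not P) iff not Q = 2/3 iff 1/3 = 2/3
(not P and ((P and Q) iff (P implies not Q))) and ((Q and not P) iff not Q) = 1/6 and 2/3 = 1/6

1/6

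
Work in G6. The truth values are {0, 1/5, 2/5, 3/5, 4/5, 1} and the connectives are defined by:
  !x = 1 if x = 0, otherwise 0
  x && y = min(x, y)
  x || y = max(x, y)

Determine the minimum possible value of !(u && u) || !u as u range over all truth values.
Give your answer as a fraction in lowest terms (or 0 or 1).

Take u = 1/5:
u && u = 1/5 && 1/5 = 1/5
!(u && u) = !1/5 = 0
!u = !1/5 = 0
!(u && u) || !u = 0 || 0 = 0
No assignment yields a value below 0, so this is the minimum.

0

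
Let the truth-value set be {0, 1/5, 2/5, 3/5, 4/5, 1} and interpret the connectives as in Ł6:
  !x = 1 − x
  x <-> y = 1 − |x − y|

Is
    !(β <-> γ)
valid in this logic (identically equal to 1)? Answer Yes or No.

No

Counterexample: take β = 0, γ = 0.
β <-> γ = 0 <-> 0 = 1
!(β <-> γ) = !1 = 0
This gives 0 ≠ 1.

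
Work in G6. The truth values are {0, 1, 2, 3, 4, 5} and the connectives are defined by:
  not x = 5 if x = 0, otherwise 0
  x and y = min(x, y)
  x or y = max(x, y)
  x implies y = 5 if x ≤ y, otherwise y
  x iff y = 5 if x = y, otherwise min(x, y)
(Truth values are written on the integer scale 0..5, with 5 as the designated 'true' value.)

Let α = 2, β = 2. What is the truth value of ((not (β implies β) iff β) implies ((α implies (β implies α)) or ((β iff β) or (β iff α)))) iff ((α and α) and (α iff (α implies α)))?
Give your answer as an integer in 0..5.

β implies β = 2 implies 2 = 5
not (β implies β) = not 5 = 0
not (β implies β) iff β = 0 iff 2 = 0
β implies α = 2 implies 2 = 5
α implies (β implies α) = 2 implies 5 = 5
β iff β = 2 iff 2 = 5
β iff α = 2 iff 2 = 5
(β iff β) or (β iff α) = 5 or 5 = 5
(α implies (β implies α)) or ((β iff β) or (β iff α)) = 5 or 5 = 5
(not (β implies β) iff β) implies ((α implies (β implies α)) or ((β iff β) or (β iff α))) = 0 implies 5 = 5
α and α = 2 and 2 = 2
α implies α = 2 implies 2 = 5
α iff (α implies α) = 2 iff 5 = 2
(α and α) and (α iff (α implies α)) = 2 and 2 = 2
((not (β implies β) iff β) implies ((α implies (β implies α)) or ((β iff β) or (β iff α)))) iff ((α and α) and (α iff (α implies α))) = 5 iff 2 = 2

2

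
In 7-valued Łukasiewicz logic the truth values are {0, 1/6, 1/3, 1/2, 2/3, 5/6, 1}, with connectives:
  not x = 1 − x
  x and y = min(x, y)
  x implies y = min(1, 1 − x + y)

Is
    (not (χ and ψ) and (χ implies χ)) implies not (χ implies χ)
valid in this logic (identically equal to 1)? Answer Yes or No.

Counterexample: take ψ = 0, χ = 0.
χ and ψ = 0 and 0 = 0
not (χ and ψ) = not 0 = 1
χ implies χ = 0 implies 0 = 1
not (χ and ψ) and (χ implies χ) = 1 and 1 = 1
not (χ implies χ) = not 1 = 0
(not (χ and ψ) and (χ implies χ)) implies not (χ implies χ) = 1 implies 0 = 0
This gives 0 ≠ 1.

No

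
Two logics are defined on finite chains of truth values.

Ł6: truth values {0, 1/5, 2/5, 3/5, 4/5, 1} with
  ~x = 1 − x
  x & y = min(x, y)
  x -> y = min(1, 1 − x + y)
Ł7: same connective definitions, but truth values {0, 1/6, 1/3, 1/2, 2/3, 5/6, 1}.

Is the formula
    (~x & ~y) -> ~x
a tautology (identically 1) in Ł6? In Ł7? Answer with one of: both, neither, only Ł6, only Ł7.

In Ł6: every assignment gives 1 — tautology.
In Ł7: every assignment gives 1 — tautology.

both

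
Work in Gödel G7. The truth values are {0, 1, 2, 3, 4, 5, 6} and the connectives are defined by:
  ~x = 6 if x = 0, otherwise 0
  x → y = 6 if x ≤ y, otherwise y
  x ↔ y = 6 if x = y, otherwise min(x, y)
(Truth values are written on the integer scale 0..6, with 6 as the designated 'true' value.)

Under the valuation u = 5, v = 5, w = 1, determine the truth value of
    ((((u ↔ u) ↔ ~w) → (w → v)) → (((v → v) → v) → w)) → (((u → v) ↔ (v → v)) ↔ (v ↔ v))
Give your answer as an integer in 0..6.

6

u ↔ u = 5 ↔ 5 = 6
~w = ~1 = 0
(u ↔ u) ↔ ~w = 6 ↔ 0 = 0
w → v = 1 → 5 = 6
((u ↔ u) ↔ ~w) → (w → v) = 0 → 6 = 6
v → v = 5 → 5 = 6
(v → v) → v = 6 → 5 = 5
((v → v) → v) → w = 5 → 1 = 1
(((u ↔ u) ↔ ~w) → (w → v)) → (((v → v) → v) → w) = 6 → 1 = 1
u → v = 5 → 5 = 6
v → v = 5 → 5 = 6
(u → v) ↔ (v → v) = 6 ↔ 6 = 6
v ↔ v = 5 ↔ 5 = 6
((u → v) ↔ (v → v)) ↔ (v ↔ v) = 6 ↔ 6 = 6
((((u ↔ u) ↔ ~w) → (w → v)) → (((v → v) → v) → w)) → (((u → v) ↔ (v → v)) ↔ (v ↔ v)) = 1 → 6 = 6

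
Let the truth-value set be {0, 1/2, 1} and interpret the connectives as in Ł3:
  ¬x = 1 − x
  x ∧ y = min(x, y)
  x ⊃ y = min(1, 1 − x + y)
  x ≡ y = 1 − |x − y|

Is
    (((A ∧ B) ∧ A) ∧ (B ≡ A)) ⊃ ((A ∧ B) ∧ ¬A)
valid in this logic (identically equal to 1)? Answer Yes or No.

Counterexample: take A = 1, B = 1/2.
A ∧ B = 1 ∧ 1/2 = 1/2
(A ∧ B) ∧ A = 1/2 ∧ 1 = 1/2
B ≡ A = 1/2 ≡ 1 = 1/2
((A ∧ B) ∧ A) ∧ (B ≡ A) = 1/2 ∧ 1/2 = 1/2
A ∧ B = 1 ∧ 1/2 = 1/2
¬A = ¬1 = 0
(A ∧ B) ∧ ¬A = 1/2 ∧ 0 = 0
(((A ∧ B) ∧ A) ∧ (B ≡ A)) ⊃ ((A ∧ B) ∧ ¬A) = 1/2 ⊃ 0 = 1/2
This gives 1/2 ≠ 1.

No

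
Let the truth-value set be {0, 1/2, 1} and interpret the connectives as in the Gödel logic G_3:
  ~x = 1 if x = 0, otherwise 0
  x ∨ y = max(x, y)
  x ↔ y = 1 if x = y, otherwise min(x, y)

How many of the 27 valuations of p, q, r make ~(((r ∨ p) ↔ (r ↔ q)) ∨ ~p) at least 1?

8

value 1: 8 assignments (counts)
value 0: 19 assignments
So 8 of the 27 assignments meet the threshold.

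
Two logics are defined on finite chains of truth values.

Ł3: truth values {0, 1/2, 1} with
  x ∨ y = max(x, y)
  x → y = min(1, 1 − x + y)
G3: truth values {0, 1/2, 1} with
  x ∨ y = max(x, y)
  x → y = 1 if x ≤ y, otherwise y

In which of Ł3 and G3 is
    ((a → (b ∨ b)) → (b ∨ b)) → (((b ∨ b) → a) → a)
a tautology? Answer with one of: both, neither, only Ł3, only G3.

only Ł3

In Ł3: every assignment gives 1 — tautology.
In G3: at a = 1/2, b = 0 the value is 1/2 — not a tautology.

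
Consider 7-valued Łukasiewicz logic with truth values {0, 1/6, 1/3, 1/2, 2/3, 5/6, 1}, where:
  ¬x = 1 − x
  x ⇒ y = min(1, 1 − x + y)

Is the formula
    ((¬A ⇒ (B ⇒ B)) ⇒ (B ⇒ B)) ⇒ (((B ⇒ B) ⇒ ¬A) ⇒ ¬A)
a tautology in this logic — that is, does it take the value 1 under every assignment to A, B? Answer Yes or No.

Yes

At A = 1/3, B = 5/6, for instance:
¬A = ¬1/3 = 2/3
B ⇒ B = 5/6 ⇒ 5/6 = 1
¬A ⇒ (B ⇒ B) = 2/3 ⇒ 1 = 1
(¬A ⇒ (B ⇒ B)) ⇒ (B ⇒ B) = 1 ⇒ 1 = 1
(B ⇒ B) ⇒ ¬A = 1 ⇒ 2/3 = 2/3
((B ⇒ B) ⇒ ¬A) ⇒ ¬A = 2/3 ⇒ 2/3 = 1
((¬A ⇒ (B ⇒ B)) ⇒ (B ⇒ B)) ⇒ (((B ⇒ B) ⇒ ¬A) ⇒ ¬A) = 1 ⇒ 1 = 1
and checking the remaining 48 assignments likewise gives ≥ 1 in every case.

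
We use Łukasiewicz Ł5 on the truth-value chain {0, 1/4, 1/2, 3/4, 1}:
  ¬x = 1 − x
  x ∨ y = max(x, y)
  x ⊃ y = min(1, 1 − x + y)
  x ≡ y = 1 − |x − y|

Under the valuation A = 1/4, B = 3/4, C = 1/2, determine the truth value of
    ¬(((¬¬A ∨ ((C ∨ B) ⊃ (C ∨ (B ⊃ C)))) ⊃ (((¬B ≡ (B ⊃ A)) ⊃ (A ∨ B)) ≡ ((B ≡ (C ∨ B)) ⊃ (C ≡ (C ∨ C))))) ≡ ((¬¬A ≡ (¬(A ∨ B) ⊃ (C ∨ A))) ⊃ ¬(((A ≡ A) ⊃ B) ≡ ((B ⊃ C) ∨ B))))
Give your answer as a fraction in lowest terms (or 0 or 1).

1/4

¬A = ¬1/4 = 3/4
¬¬A = ¬3/4 = 1/4
C ∨ B = 1/2 ∨ 3/4 = 3/4
B ⊃ C = 3/4 ⊃ 1/2 = 3/4
C ∨ (B ⊃ C) = 1/2 ∨ 3/4 = 3/4
(C ∨ B) ⊃ (C ∨ (B ⊃ C)) = 3/4 ⊃ 3/4 = 1
¬¬A ∨ ((C ∨ B) ⊃ (C ∨ (B ⊃ C))) = 1/4 ∨ 1 = 1
¬B = ¬3/4 = 1/4
B ⊃ A = 3/4 ⊃ 1/4 = 1/2
¬B ≡ (B ⊃ A) = 1/4 ≡ 1/2 = 3/4
A ∨ B = 1/4 ∨ 3/4 = 3/4
(¬B ≡ (B ⊃ A)) ⊃ (A ∨ B) = 3/4 ⊃ 3/4 = 1
C ∨ B = 1/2 ∨ 3/4 = 3/4
B ≡ (C ∨ B) = 3/4 ≡ 3/4 = 1
C ∨ C = 1/2 ∨ 1/2 = 1/2
C ≡ (C ∨ C) = 1/2 ≡ 1/2 = 1
(B ≡ (C ∨ B)) ⊃ (C ≡ (C ∨ C)) = 1 ⊃ 1 = 1
((¬B ≡ (B ⊃ A)) ⊃ (A ∨ B)) ≡ ((B ≡ (C ∨ B)) ⊃ (C ≡ (C ∨ C))) = 1 ≡ 1 = 1
(¬¬A ∨ ((C ∨ B) ⊃ (C ∨ (B ⊃ C)))) ⊃ (((¬B ≡ (B ⊃ A)) ⊃ (A ∨ B)) ≡ ((B ≡ (C ∨ B)) ⊃ (C ≡ (C ∨ C)))) = 1 ⊃ 1 = 1
¬A = ¬1/4 = 3/4
¬¬A = ¬3/4 = 1/4
A ∨ B = 1/4 ∨ 3/4 = 3/4
¬(A ∨ B) = ¬3/4 = 1/4
C ∨ A = 1/2 ∨ 1/4 = 1/2
¬(A ∨ B) ⊃ (C ∨ A) = 1/4 ⊃ 1/2 = 1
¬¬A ≡ (¬(A ∨ B) ⊃ (C ∨ A)) = 1/4 ≡ 1 = 1/4
A ≡ A = 1/4 ≡ 1/4 = 1
(A ≡ A) ⊃ B = 1 ⊃ 3/4 = 3/4
B ⊃ C = 3/4 ⊃ 1/2 = 3/4
(B ⊃ C) ∨ B = 3/4 ∨ 3/4 = 3/4
((A ≡ A) ⊃ B) ≡ ((B ⊃ C) ∨ B) = 3/4 ≡ 3/4 = 1
¬(((A ≡ A) ⊃ B) ≡ ((B ⊃ C) ∨ B)) = ¬1 = 0
(¬¬A ≡ (¬(A ∨ B) ⊃ (C ∨ A))) ⊃ ¬(((A ≡ A) ⊃ B) ≡ ((B ⊃ C) ∨ B)) = 1/4 ⊃ 0 = 3/4
((¬¬A ∨ ((C ∨ B) ⊃ (C ∨ (B ⊃ C)))) ⊃ (((¬B ≡ (B ⊃ A)) ⊃ (A ∨ B)) ≡ ((B ≡ (C ∨ B)) ⊃ (C ≡ (C ∨ C))))) ≡ ((¬¬A ≡ (¬(A ∨ B) ⊃ (C ∨ A))) ⊃ ¬(((A ≡ A) ⊃ B) ≡ ((B ⊃ C) ∨ B))) = 1 ≡ 3/4 = 3/4
¬(((¬¬A ∨ ((C ∨ B) ⊃ (C ∨ (B ⊃ C)))) ⊃ (((¬B ≡ (B ⊃ A)) ⊃ (A ∨ B)) ≡ ((B ≡ (C ∨ B)) ⊃ (C ≡ (C ∨ C))))) ≡ ((¬¬A ≡ (¬(A ∨ B) ⊃ (C ∨ A))) ⊃ ¬(((A ≡ A) ⊃ B) ≡ ((B ⊃ C) ∨ B)))) = ¬3/4 = 1/4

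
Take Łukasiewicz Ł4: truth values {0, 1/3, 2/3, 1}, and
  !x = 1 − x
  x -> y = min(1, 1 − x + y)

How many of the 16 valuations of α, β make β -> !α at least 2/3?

13

α = 0, β = 0 ↦ 1  ≥
α = 0, β = 1/3 ↦ 1  ≥
α = 0, β = 2/3 ↦ 1  ≥
α = 0, β = 1 ↦ 1  ≥
α = 1/3, β = 0 ↦ 1  ≥
α = 1/3, β = 1/3 ↦ 1  ≥
α = 1/3, β = 2/3 ↦ 1  ≥
α = 1/3, β = 1 ↦ 2/3  ≥
α = 2/3, β = 0 ↦ 1  ≥
α = 2/3, β = 1/3 ↦ 1  ≥
α = 2/3, β = 2/3 ↦ 2/3  ≥
α = 2/3, β = 1 ↦ 1/3  <
α = 1, β = 0 ↦ 1  ≥
α = 1, β = 1/3 ↦ 2/3  ≥
α = 1, β = 2/3 ↦ 1/3  <
α = 1, β = 1 ↦ 0  <
So 13 of the 16 assignments meet the threshold.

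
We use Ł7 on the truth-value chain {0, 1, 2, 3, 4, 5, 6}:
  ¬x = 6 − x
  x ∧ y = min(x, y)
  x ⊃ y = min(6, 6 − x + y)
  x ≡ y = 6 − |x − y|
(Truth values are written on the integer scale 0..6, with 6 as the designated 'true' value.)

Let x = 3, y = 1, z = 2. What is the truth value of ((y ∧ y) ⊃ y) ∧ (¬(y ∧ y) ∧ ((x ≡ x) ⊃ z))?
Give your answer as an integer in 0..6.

y ∧ y = 1 ∧ 1 = 1
(y ∧ y) ⊃ y = 1 ⊃ 1 = 6
y ∧ y = 1 ∧ 1 = 1
¬(y ∧ y) = ¬1 = 5
x ≡ x = 3 ≡ 3 = 6
(x ≡ x) ⊃ z = 6 ⊃ 2 = 2
¬(y ∧ y) ∧ ((x ≡ x) ⊃ z) = 5 ∧ 2 = 2
((y ∧ y) ⊃ y) ∧ (¬(y ∧ y) ∧ ((x ≡ x) ⊃ z)) = 6 ∧ 2 = 2

2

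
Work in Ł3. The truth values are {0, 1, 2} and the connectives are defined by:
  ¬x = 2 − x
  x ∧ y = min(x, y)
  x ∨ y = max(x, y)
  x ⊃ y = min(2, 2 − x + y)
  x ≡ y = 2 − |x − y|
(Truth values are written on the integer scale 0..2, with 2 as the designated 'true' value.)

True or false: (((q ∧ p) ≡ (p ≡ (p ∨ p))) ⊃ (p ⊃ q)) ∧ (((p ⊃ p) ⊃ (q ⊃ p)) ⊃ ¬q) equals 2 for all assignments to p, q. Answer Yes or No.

Counterexample: take p = 1, q = 1.
q ∧ p = 1 ∧ 1 = 1
p ∨ p = 1 ∨ 1 = 1
p ≡ (p ∨ p) = 1 ≡ 1 = 2
(q ∧ p) ≡ (p ≡ (p ∨ p)) = 1 ≡ 2 = 1
p ⊃ q = 1 ⊃ 1 = 2
((q ∧ p) ≡ (p ≡ (p ∨ p))) ⊃ (p ⊃ q) = 1 ⊃ 2 = 2
p ⊃ p = 1 ⊃ 1 = 2
q ⊃ p = 1 ⊃ 1 = 2
(p ⊃ p) ⊃ (q ⊃ p) = 2 ⊃ 2 = 2
¬q = ¬1 = 1
((p ⊃ p) ⊃ (q ⊃ p)) ⊃ ¬q = 2 ⊃ 1 = 1
(((q ∧ p) ≡ (p ≡ (p ∨ p))) ⊃ (p ⊃ q)) ∧ (((p ⊃ p) ⊃ (q ⊃ p)) ⊃ ¬q) = 2 ∧ 1 = 1
This gives 1 ≠ 2.

No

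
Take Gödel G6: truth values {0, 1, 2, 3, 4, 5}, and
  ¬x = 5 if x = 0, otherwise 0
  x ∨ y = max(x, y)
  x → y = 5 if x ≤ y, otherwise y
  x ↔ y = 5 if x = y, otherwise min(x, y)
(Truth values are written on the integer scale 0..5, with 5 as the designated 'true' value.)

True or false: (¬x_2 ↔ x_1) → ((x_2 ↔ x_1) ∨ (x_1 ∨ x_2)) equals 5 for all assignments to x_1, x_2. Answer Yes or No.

No

Counterexample: take x_1 = 0, x_2 = 1.
¬x_2 = ¬1 = 0
¬x_2 ↔ x_1 = 0 ↔ 0 = 5
x_2 ↔ x_1 = 1 ↔ 0 = 0
x_1 ∨ x_2 = 0 ∨ 1 = 1
(x_2 ↔ x_1) ∨ (x_1 ∨ x_2) = 0 ∨ 1 = 1
(¬x_2 ↔ x_1) → ((x_2 ↔ x_1) ∨ (x_1 ∨ x_2)) = 5 → 1 = 1
This gives 1 ≠ 5.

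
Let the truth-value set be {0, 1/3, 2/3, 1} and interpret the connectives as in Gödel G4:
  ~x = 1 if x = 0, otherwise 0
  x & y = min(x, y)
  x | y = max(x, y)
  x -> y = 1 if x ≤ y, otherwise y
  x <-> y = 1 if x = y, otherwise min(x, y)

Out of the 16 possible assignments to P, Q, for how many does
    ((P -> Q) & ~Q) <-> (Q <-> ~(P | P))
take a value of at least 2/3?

P = 0, Q = 0 ↦ 0  <
P = 0, Q = 1/3 ↦ 0  <
P = 0, Q = 2/3 ↦ 0  <
P = 0, Q = 1 ↦ 0  <
P = 1/3, Q = 0 ↦ 0  <
P = 1/3, Q = 1/3 ↦ 1  ≥
P = 1/3, Q = 2/3 ↦ 1  ≥
P = 1/3, Q = 1 ↦ 1  ≥
P = 2/3, Q = 0 ↦ 0  <
P = 2/3, Q = 1/3 ↦ 1  ≥
P = 2/3, Q = 2/3 ↦ 1  ≥
P = 2/3, Q = 1 ↦ 1  ≥
P = 1, Q = 0 ↦ 0  <
P = 1, Q = 1/3 ↦ 1  ≥
P = 1, Q = 2/3 ↦ 1  ≥
P = 1, Q = 1 ↦ 1  ≥
So 9 of the 16 assignments meet the threshold.

9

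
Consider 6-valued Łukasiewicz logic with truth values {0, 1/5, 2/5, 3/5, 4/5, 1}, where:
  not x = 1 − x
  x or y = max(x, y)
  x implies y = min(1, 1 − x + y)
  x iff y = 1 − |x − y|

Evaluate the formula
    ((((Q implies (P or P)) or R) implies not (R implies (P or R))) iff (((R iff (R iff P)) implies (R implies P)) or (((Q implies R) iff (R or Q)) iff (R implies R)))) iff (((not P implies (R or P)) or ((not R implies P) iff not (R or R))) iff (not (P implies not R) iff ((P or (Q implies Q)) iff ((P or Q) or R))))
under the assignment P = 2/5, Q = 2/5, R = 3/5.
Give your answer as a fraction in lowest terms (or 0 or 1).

P or P = 2/5 or 2/5 = 2/5
Q implies (P or P) = 2/5 implies 2/5 = 1
(Q implies (P or P)) or R = 1 or 3/5 = 1
P or R = 2/5 or 3/5 = 3/5
R implies (P or R) = 3/5 implies 3/5 = 1
not (R implies (P or R)) = not 1 = 0
((Q implies (P or P)) or R) implies not (R implies (P or R)) = 1 implies 0 = 0
R iff P = 3/5 iff 2/5 = 4/5
R iff (R iff P) = 3/5 iff 4/5 = 4/5
R implies P = 3/5 implies 2/5 = 4/5
(R iff (R iff P)) implies (R implies P) = 4/5 implies 4/5 = 1
Q implies R = 2/5 implies 3/5 = 1
R or Q = 3/5 or 2/5 = 3/5
(Q implies R) iff (R or Q) = 1 iff 3/5 = 3/5
R implies R = 3/5 implies 3/5 = 1
((Q implies R) iff (R or Q)) iff (R implies R) = 3/5 iff 1 = 3/5
((R iff (R iff P)) implies (R implies P)) or (((Q implies R) iff (R or Q)) iff (R implies R)) = 1 or 3/5 = 1
(((Q implies (P or P)) or R) implies not (R implies (P or R))) iff (((R iff (R iff P)) implies (R implies P)) or (((Q implies R) iff (R or Q)) iff (R implies R))) = 0 iff 1 = 0
not P = not 2/5 = 3/5
R or P = 3/5 or 2/5 = 3/5
not P implies (R or P) = 3/5 implies 3/5 = 1
not R = not 3/5 = 2/5
not R implies P = 2/5 implies 2/5 = 1
R or R = 3/5 or 3/5 = 3/5
not (R or R) = not 3/5 = 2/5
(not R implies P) iff not (R or R) = 1 iff 2/5 = 2/5
(not P implies (R or P)) or ((not R implies P) iff not (R or R)) = 1 or 2/5 = 1
not R = not 3/5 = 2/5
P implies not R = 2/5 implies 2/5 = 1
not (P implies not R) = not 1 = 0
Q implies Q = 2/5 implies 2/5 = 1
P or (Q implies Q) = 2/5 or 1 = 1
P or Q = 2/5 or 2/5 = 2/5
(P or Q) or R = 2/5 or 3/5 = 3/5
(P or (Q implies Q)) iff ((P or Q) or R) = 1 iff 3/5 = 3/5
not (P implies not R) iff ((P or (Q implies Q)) iff ((P or Q) or R)) = 0 iff 3/5 = 2/5
((not P implies (R or P)) or ((not R implies P) iff not (R or R))) iff (not (P implies not R) iff ((P or (Q implies Q)) iff ((P or Q) or R))) = 1 iff 2/5 = 2/5
((((Q implies (P or P)) or R) implies not (R implies (P or R))) iff (((R iff (R iff P)) implies (R implies P)) or (((Q implies R) iff (R or Q)) iff (R implies R)))) iff (((not P implies (R or P)) or ((not R implies P) iff not (R or R))) iff (not (P implies not R) iff ((P or (Q implies Q)) iff ((P or Q) or R)))) = 0 iff 2/5 = 3/5

3/5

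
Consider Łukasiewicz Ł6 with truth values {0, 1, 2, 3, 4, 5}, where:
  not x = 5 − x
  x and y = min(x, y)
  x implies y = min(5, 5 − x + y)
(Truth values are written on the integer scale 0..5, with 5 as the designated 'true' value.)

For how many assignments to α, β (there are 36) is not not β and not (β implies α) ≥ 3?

6

value 5: 1 assignment (counts)
value 4: 2 assignments (counts)
value 3: 3 assignments (counts)
value 2: 4 assignments
value 1: 5 assignments
value 0: 21 assignments
So 6 of the 36 assignments meet the threshold.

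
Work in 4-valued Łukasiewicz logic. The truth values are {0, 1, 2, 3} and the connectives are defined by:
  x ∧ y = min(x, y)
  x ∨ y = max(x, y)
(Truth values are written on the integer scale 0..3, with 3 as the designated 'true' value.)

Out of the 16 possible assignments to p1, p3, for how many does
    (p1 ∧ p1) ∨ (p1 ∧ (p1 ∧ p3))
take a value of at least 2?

8

p1 = 0, p3 = 0 ↦ 0  <
p1 = 0, p3 = 1 ↦ 0  <
p1 = 0, p3 = 2 ↦ 0  <
p1 = 0, p3 = 3 ↦ 0  <
p1 = 1, p3 = 0 ↦ 1  <
p1 = 1, p3 = 1 ↦ 1  <
p1 = 1, p3 = 2 ↦ 1  <
p1 = 1, p3 = 3 ↦ 1  <
p1 = 2, p3 = 0 ↦ 2  ≥
p1 = 2, p3 = 1 ↦ 2  ≥
p1 = 2, p3 = 2 ↦ 2  ≥
p1 = 2, p3 = 3 ↦ 2  ≥
p1 = 3, p3 = 0 ↦ 3  ≥
p1 = 3, p3 = 1 ↦ 3  ≥
p1 = 3, p3 = 2 ↦ 3  ≥
p1 = 3, p3 = 3 ↦ 3  ≥
So 8 of the 16 assignments meet the threshold.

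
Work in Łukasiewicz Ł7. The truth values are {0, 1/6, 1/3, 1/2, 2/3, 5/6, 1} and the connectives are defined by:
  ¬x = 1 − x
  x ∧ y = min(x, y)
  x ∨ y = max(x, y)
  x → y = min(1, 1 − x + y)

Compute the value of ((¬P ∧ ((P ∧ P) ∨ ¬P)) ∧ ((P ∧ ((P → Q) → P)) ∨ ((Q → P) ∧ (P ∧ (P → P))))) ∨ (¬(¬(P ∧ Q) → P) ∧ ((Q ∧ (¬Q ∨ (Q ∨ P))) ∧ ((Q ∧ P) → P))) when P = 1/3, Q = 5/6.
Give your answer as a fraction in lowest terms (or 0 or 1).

1/3

¬P = ¬1/3 = 2/3
P ∧ P = 1/3 ∧ 1/3 = 1/3
¬P = ¬1/3 = 2/3
(P ∧ P) ∨ ¬P = 1/3 ∨ 2/3 = 2/3
¬P ∧ ((P ∧ P) ∨ ¬P) = 2/3 ∧ 2/3 = 2/3
P → Q = 1/3 → 5/6 = 1
(P → Q) → P = 1 → 1/3 = 1/3
P ∧ ((P → Q) → P) = 1/3 ∧ 1/3 = 1/3
Q → P = 5/6 → 1/3 = 1/2
P → P = 1/3 → 1/3 = 1
P ∧ (P → P) = 1/3 ∧ 1 = 1/3
(Q → P) ∧ (P ∧ (P → P)) = 1/2 ∧ 1/3 = 1/3
(P ∧ ((P → Q) → P)) ∨ ((Q → P) ∧ (P ∧ (P → P))) = 1/3 ∨ 1/3 = 1/3
(¬P ∧ ((P ∧ P) ∨ ¬P)) ∧ ((P ∧ ((P → Q) → P)) ∨ ((Q → P) ∧ (P ∧ (P → P)))) = 2/3 ∧ 1/3 = 1/3
P ∧ Q = 1/3 ∧ 5/6 = 1/3
¬(P ∧ Q) = ¬1/3 = 2/3
¬(P ∧ Q) → P = 2/3 → 1/3 = 2/3
¬(¬(P ∧ Q) → P) = ¬2/3 = 1/3
¬Q = ¬5/6 = 1/6
Q ∨ P = 5/6 ∨ 1/3 = 5/6
¬Q ∨ (Q ∨ P) = 1/6 ∨ 5/6 = 5/6
Q ∧ (¬Q ∨ (Q ∨ P)) = 5/6 ∧ 5/6 = 5/6
Q ∧ P = 5/6 ∧ 1/3 = 1/3
(Q ∧ P) → P = 1/3 → 1/3 = 1
(Q ∧ (¬Q ∨ (Q ∨ P))) ∧ ((Q ∧ P) → P) = 5/6 ∧ 1 = 5/6
¬(¬(P ∧ Q) → P) ∧ ((Q ∧ (¬Q ∨ (Q ∨ P))) ∧ ((Q ∧ P) → P)) = 1/3 ∧ 5/6 = 1/3
((¬P ∧ ((P ∧ P) ∨ ¬P)) ∧ ((P ∧ ((P → Q) → P)) ∨ ((Q → P) ∧ (P ∧ (P → P))))) ∨ (¬(¬(P ∧ Q) → P) ∧ ((Q ∧ (¬Q ∨ (Q ∨ P))) ∧ ((Q ∧ P) → P))) = 1/3 ∨ 1/3 = 1/3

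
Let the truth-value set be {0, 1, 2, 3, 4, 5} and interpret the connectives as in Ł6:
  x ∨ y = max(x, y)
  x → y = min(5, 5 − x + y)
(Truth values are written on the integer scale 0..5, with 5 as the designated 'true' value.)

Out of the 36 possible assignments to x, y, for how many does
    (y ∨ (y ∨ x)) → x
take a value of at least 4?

26

value 5: 21 assignments (counts)
value 4: 5 assignments (counts)
value 3: 4 assignments
value 2: 3 assignments
value 1: 2 assignments
value 0: 1 assignment
So 26 of the 36 assignments meet the threshold.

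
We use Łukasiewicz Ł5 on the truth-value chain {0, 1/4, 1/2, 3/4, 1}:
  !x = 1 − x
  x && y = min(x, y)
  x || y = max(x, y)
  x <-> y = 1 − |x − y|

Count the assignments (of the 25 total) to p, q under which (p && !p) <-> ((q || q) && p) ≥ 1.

14

value 1: 14 assignments (counts)
value 3/4: 5 assignments
value 1/2: 4 assignments
value 1/4: 1 assignment
value 0: 1 assignment
So 14 of the 25 assignments meet the threshold.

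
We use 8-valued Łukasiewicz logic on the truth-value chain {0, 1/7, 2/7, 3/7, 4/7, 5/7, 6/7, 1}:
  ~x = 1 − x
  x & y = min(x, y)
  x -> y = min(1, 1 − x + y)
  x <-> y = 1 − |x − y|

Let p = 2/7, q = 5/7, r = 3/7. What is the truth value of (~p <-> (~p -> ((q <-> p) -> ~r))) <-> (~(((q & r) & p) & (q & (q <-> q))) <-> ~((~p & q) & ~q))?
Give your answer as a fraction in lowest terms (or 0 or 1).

5/7

~p = ~2/7 = 5/7
~p = ~2/7 = 5/7
q <-> p = 5/7 <-> 2/7 = 4/7
~r = ~3/7 = 4/7
(q <-> p) -> ~r = 4/7 -> 4/7 = 1
~p -> ((q <-> p) -> ~r) = 5/7 -> 1 = 1
~p <-> (~p -> ((q <-> p) -> ~r)) = 5/7 <-> 1 = 5/7
q & r = 5/7 & 3/7 = 3/7
(q & r) & p = 3/7 & 2/7 = 2/7
q <-> q = 5/7 <-> 5/7 = 1
q & (q <-> q) = 5/7 & 1 = 5/7
((q & r) & p) & (q & (q <-> q)) = 2/7 & 5/7 = 2/7
~(((q & r) & p) & (q & (q <-> q))) = ~2/7 = 5/7
~p = ~2/7 = 5/7
~p & q = 5/7 & 5/7 = 5/7
~q = ~5/7 = 2/7
(~p & q) & ~q = 5/7 & 2/7 = 2/7
~((~p & q) & ~q) = ~2/7 = 5/7
~(((q & r) & p) & (q & (q <-> q))) <-> ~((~p & q) & ~q) = 5/7 <-> 5/7 = 1
(~p <-> (~p -> ((q <-> p) -> ~r))) <-> (~(((q & r) & p) & (q & (q <-> q))) <-> ~((~p & q) & ~q)) = 5/7 <-> 1 = 5/7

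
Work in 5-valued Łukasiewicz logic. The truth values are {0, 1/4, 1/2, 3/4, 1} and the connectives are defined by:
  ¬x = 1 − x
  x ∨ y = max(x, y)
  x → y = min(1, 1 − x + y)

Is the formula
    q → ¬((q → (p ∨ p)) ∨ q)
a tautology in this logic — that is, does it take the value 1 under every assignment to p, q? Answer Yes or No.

No

Counterexample: take p = 0, q = 3/4.
p ∨ p = 0 ∨ 0 = 0
q → (p ∨ p) = 3/4 → 0 = 1/4
(q → (p ∨ p)) ∨ q = 1/4 ∨ 3/4 = 3/4
¬((q → (p ∨ p)) ∨ q) = ¬3/4 = 1/4
q → ¬((q → (p ∨ p)) ∨ q) = 3/4 → 1/4 = 1/2
This gives 1/2 ≠ 1.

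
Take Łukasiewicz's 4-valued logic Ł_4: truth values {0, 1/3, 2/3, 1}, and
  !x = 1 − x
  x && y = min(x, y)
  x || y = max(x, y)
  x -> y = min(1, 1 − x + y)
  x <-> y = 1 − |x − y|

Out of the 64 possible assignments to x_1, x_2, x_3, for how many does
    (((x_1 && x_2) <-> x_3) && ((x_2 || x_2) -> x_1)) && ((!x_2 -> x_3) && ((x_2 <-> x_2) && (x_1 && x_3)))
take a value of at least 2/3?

value 1: 1 assignment (counts)
value 2/3: 9 assignments (counts)
value 1/3: 23 assignments
value 0: 31 assignments
So 10 of the 64 assignments meet the threshold.

10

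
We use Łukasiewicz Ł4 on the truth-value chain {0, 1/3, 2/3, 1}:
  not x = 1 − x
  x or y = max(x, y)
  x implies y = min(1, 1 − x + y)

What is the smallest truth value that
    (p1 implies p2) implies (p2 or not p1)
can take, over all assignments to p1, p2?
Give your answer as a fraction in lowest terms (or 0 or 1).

2/3

Take p1 = 1/3, p2 = 1/3:
p1 implies p2 = 1/3 implies 1/3 = 1
not p1 = not 1/3 = 2/3
p2 or not p1 = 1/3 or 2/3 = 2/3
(p1 implies p2) implies (p2 or not p1) = 1 implies 2/3 = 2/3
No assignment yields a value below 2/3, so this is the minimum.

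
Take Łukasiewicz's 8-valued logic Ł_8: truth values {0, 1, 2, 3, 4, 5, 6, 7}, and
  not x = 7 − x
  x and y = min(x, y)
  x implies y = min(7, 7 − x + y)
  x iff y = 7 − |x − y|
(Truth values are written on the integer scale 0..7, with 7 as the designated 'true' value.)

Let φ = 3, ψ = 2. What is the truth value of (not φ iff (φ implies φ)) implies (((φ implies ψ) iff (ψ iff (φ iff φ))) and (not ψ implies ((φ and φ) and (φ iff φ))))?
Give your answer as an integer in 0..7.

6

not φ = not 3 = 4
φ implies φ = 3 implies 3 = 7
not φ iff (φ implies φ) = 4 iff 7 = 4
φ implies ψ = 3 implies 2 = 6
φ iff φ = 3 iff 3 = 7
ψ iff (φ iff φ) = 2 iff 7 = 2
(φ implies ψ) iff (ψ iff (φ iff φ)) = 6 iff 2 = 3
not ψ = not 2 = 5
φ and φ = 3 and 3 = 3
φ iff φ = 3 iff 3 = 7
(φ and φ) and (φ iff φ) = 3 and 7 = 3
not ψ implies ((φ and φ) and (φ iff φ)) = 5 implies 3 = 5
((φ implies ψ) iff (ψ iff (φ iff φ))) and (not ψ implies ((φ and φ) and (φ iff φ))) = 3 and 5 = 3
(not φ iff (φ implies φ)) implies (((φ implies ψ) iff (ψ iff (φ iff φ))) and (not ψ implies ((φ and φ) and (φ iff φ)))) = 4 implies 3 = 6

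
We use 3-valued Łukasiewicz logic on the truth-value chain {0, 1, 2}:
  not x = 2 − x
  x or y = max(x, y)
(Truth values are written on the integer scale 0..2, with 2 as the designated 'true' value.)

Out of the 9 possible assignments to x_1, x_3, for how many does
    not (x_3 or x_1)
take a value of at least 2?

x_1 = 0, x_3 = 0 ↦ 2  ≥
x_1 = 0, x_3 = 1 ↦ 1  <
x_1 = 0, x_3 = 2 ↦ 0  <
x_1 = 1, x_3 = 0 ↦ 1  <
x_1 = 1, x_3 = 1 ↦ 1  <
x_1 = 1, x_3 = 2 ↦ 0  <
x_1 = 2, x_3 = 0 ↦ 0  <
x_1 = 2, x_3 = 1 ↦ 0  <
x_1 = 2, x_3 = 2 ↦ 0  <
So 1 of the 9 assignments meets the threshold.

1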